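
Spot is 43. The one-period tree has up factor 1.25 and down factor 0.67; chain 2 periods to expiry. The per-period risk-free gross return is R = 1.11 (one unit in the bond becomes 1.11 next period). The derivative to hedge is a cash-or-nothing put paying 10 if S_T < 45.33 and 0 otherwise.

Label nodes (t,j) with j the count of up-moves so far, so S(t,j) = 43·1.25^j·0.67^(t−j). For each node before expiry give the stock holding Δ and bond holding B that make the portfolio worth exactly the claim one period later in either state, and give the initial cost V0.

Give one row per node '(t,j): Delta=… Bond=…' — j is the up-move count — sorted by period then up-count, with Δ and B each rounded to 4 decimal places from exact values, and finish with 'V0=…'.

Risk-neutral probability p* = (R−d)/(u−d) = (1.11−0.67)/(1.25−0.67) = 0.7586.
At expiry t=2: V(2,0)=10.0000, V(2,1)=10.0000, V(2,2)=0.0000
(1,0): S=28.8100. Δ = (V_up−V_dn)/(S_up−S_dn) = (10.0000−10.0000)/(36.0125−19.3027) = 0.0000. V = [p*·10.0000 + (1−p*)·10.0000]/1.11 = 9.0090. B = V − Δ·S = 9.0090.
(1,1): S=53.7500. Δ = (V_up−V_dn)/(S_up−S_dn) = (0.0000−10.0000)/(67.1875−36.0125) = -0.3208. V = [p*·0.0000 + (1−p*)·10.0000]/1.11 = 2.1746. B = V − Δ·S = 19.4160.
(0,0): S=43.0000. Δ = (V_up−V_dn)/(S_up−S_dn) = (2.1746−9.0090)/(53.7500−28.8100) = -0.2740. V = [p*·2.1746 + (1−p*)·9.0090]/1.11 = 3.4453. B = V − Δ·S = 15.2288.
The time-0 hedge costs 3.4453, which is the no-arbitrage price.

(0,0): Delta=-0.2740 Bond=15.2288
(1,0): Delta=0.0000 Bond=9.0090
(1,1): Delta=-0.3208 Bond=19.4160
V0=3.4453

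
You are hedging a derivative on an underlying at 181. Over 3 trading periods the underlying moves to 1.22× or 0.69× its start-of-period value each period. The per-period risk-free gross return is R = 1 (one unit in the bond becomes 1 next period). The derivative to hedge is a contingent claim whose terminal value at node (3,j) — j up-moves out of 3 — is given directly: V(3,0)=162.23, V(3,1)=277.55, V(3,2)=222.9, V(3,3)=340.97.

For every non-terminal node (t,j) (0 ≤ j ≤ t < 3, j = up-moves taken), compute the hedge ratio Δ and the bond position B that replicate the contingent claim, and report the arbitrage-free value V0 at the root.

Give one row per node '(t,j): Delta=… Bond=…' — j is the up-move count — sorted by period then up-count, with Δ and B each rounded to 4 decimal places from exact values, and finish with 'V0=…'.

(0,0): Delta=0.3516 Bond=195.0754
(1,0): Delta=0.2403 Bond=208.9767
(1,1): Delta=0.3962 Bond=185.2100
(2,0): Delta=2.5249 Bond=12.0964
(2,1): Delta=-0.6767 Bond=348.6981
(2,2): Delta=0.8269 Bond=69.1862
V0=258.7102

Under the risk-neutral measure, an up-move has probability p* = (R−d)/(u−d) = 0.5849 and values discount at R = 1.
Terminal values V(3,·): V(3,0)=162.2300, V(3,1)=277.5500, V(3,2)=222.9000, V(3,3)=340.9700
  t=2,j=0: stock 86.1741 → up 105.1324 (V=277.5500), down 59.4601 (V=162.2300). Price 229.6813; hedge Δ=2.5249, bond B=12.0964.
  t=2,j=1: stock 152.3658 → up 185.8863 (V=222.9000), down 105.1324 (V=277.5500). Price 245.5849; hedge Δ=-0.6767, bond B=348.6981.
  t=2,j=2: stock 269.4004 → up 328.6685 (V=340.9700), down 185.8863 (V=222.9000). Price 291.9598; hedge Δ=0.8269, bond B=69.1862.
  t=1,j=0: stock 124.8900 → up 152.3658 (V=245.5849), down 86.1741 (V=229.6813). Price 238.9834; hedge Δ=0.2403, bond B=208.9767.
  t=1,j=1: stock 220.8200 → up 269.4004 (V=291.9598), down 152.3658 (V=245.5849). Price 272.7099; hedge Δ=0.3962, bond B=185.2100.
  t=0,j=0: stock 181.0000 → up 220.8200 (V=272.7099), down 124.8900 (V=238.9834). Price 258.7102; hedge Δ=0.3516, bond B=195.0754.
Root portfolio cost Δ·181+B reproduces V0=258.7102.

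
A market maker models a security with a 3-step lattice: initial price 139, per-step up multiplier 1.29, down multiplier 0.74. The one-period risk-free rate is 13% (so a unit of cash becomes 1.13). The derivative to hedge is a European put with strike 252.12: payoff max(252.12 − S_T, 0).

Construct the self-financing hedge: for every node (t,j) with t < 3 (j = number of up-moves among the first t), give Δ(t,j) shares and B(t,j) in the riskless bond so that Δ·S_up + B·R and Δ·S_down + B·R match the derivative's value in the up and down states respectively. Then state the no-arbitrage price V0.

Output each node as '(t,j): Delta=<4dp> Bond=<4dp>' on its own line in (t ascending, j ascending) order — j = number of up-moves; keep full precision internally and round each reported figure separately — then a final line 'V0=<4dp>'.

Under the risk-neutral measure, an up-move has probability p* = (R−d)/(u−d) = 0.7091 and values discount at R = 1.13.
Payoff layer (t=3): V(3,0)=195.7939, V(3,1)=153.9298, V(3,2)=80.9507, V(3,3)=0.0000
  t=2,j=0: stock 76.1164 → up 98.1902 (V=153.9298), down 56.3261 (V=195.7939). Price 146.9986; hedge Δ=-1.0000, bond B=223.1150.
  t=2,j=1: stock 132.6894 → up 171.1693 (V=80.9507), down 98.1902 (V=153.9298). Price 90.4256; hedge Δ=-1.0000, bond B=223.1150.
  t=2,j=2: stock 231.3099 → up 298.3898 (V=0.0000), down 171.1693 (V=80.9507). Price 20.8401; hedge Δ=-0.6363, bond B=168.0231.
  t=1,j=0: stock 102.8600 → up 132.6894 (V=90.4256), down 76.1164 (V=146.9986). Price 94.5869; hedge Δ=-1.0000, bond B=197.4469.
  t=1,j=1: stock 179.3100 → up 231.3099 (V=20.8401), down 132.6894 (V=90.4256). Price 36.3568; hedge Δ=-0.7056, bond B=162.8760.
  t=0,j=0: stock 139.0000 → up 179.3100 (V=36.3568), down 102.8600 (V=94.5869). Price 47.1650; hedge Δ=-0.7617, bond B=153.0380.
The time-0 hedge costs 47.1650, which is the no-arbitrage price.

(0,0): Delta=-0.7617 Bond=153.0380
(1,0): Delta=-1.0000 Bond=197.4469
(1,1): Delta=-0.7056 Bond=162.8760
(2,0): Delta=-1.0000 Bond=223.1150
(2,1): Delta=-1.0000 Bond=223.1150
(2,2): Delta=-0.6363 Bond=168.0231
V0=47.1650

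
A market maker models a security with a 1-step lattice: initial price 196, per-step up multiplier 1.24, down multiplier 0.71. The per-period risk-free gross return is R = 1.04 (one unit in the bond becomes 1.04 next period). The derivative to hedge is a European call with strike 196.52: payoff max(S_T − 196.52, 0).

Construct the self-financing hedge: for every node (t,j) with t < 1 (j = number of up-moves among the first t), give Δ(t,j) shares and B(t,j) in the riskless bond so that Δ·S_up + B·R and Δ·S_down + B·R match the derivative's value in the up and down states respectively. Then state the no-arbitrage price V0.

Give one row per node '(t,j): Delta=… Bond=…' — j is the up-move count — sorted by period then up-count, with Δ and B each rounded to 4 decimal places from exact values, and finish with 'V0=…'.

(0,0): Delta=0.4478 Bond=-59.9224
V0=27.8512

Since d<R<u, set p* = (R−d)/(u−d) = 0.6226; price each node as the discounted p*-expectation of its children.
Payoff layer (t=1): V(1,0)=0.0000, V(1,1)=46.5200
  t=0,j=0: stock 196.0000 → up 243.0400 (V=46.5200), down 139.1600 (V=0.0000). Price 27.8512; hedge Δ=0.4478, bond B=-59.9224.
Check: Δ(0,0)·S0 + B(0,0) = 27.8512 = V0.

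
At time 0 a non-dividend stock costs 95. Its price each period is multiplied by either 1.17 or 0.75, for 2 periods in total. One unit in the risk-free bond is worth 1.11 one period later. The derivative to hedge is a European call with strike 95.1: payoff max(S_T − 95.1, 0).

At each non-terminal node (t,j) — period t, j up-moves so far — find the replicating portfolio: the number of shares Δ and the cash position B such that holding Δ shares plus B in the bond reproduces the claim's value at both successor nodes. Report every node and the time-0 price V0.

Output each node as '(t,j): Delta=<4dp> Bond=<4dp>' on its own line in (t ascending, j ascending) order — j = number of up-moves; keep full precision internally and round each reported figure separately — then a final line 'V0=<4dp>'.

Risk-neutral probability p* = (R−d)/(u−d) = (1.11−0.75)/(1.17−0.75) = 0.8571.
Terminal values V(2,·): V(2,0)=0.0000, V(2,1)=0.0000, V(2,2)=34.9455
  t=1,j=0: stock 71.2500 → up 83.3625 (V=0.0000), down 53.4375 (V=0.0000). Price 0.0000; hedge Δ=0.0000, bond B=0.0000.
  t=1,j=1: stock 111.1500 → up 130.0455 (V=34.9455), down 83.3625 (V=0.0000). Price 26.9849; hedge Δ=0.7486, bond B=-56.2186.
  t=0,j=0: stock 95.0000 → up 111.1500 (V=26.9849), down 71.2500 (V=0.0000). Price 20.8378; hedge Δ=0.6763, bond B=-43.4121.
Check: Δ(0,0)·S0 + B(0,0) = 20.8378 = V0.

(0,0): Delta=0.6763 Bond=-43.4121
(1,0): Delta=0.0000 Bond=0.0000
(1,1): Delta=0.7486 Bond=-56.2186
V0=20.8378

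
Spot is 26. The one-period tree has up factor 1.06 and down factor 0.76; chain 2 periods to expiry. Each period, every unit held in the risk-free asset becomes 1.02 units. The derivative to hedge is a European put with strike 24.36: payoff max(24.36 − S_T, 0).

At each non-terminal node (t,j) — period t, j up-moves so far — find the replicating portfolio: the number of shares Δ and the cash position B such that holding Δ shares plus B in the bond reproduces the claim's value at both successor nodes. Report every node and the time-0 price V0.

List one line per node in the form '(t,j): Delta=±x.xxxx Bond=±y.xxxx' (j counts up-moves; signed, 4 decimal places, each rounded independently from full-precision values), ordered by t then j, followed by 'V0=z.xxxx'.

Risk-neutral probability p* = (R−d)/(u−d) = (1.02−0.76)/(1.06−0.76) = 0.8667.
Terminal payoffs: V(2,0)=9.3424, V(2,1)=3.4144, V(2,2)=0.0000
  t=1,j=0: stock 19.7600 → up 20.9456 (V=3.4144), down 15.0176 (V=9.3424). Price 4.1224; hedge Δ=-1.0000, bond B=23.8824.
  t=1,j=1: stock 27.5600 → up 29.2136 (V=0.0000), down 20.9456 (V=3.4144). Price 0.4463; hedge Δ=-0.4130, bond B=11.8277.
  t=0,j=0: stock 26.0000 → up 27.5600 (V=0.4463), down 19.7600 (V=4.1224). Price 0.9181; hedge Δ=-0.4713, bond B=13.1715.
Check: Δ(0,0)·S0 + B(0,0) = 0.9181 = V0.

(0,0): Delta=-0.4713 Bond=13.1715
(1,0): Delta=-1.0000 Bond=23.8824
(1,1): Delta=-0.4130 Bond=11.8277
V0=0.9181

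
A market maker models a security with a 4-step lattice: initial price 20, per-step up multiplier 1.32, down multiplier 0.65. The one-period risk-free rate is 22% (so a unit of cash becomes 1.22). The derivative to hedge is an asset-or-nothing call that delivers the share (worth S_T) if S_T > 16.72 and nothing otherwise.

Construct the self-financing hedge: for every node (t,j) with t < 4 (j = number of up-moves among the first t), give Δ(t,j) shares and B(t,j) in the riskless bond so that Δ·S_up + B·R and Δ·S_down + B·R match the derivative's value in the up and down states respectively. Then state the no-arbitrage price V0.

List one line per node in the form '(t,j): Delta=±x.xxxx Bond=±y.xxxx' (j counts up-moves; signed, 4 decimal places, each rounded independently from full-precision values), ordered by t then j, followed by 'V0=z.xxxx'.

(0,0): Delta=1.1781 Bond=-4.2434
(1,0): Delta=1.6693 Bond=-11.5618
(1,1): Delta=1.1357 Bond=-4.0568
(2,0): Delta=0.0000 Bond=0.0000
(2,1): Delta=1.8135 Bond=-16.5800
(2,2): Delta=1.0771 Bond=-2.9088
(3,0): Delta=0.0000 Bond=0.0000
(3,1): Delta=0.0000 Bond=0.0000
(3,2): Delta=1.9701 Bond=-23.7763
(3,3): Delta=1.0000 Bond=0.0000
V0=19.3192

Since d<R<u, set p* = (R−d)/(u−d) = 0.8507; price each node as the discounted p*-expectation of its children.
Payoff layer (t=4): V(4,0)=0.0000, V(4,1)=0.0000, V(4,2)=0.0000, V(4,3)=29.8996, V(4,4)=60.7192
(3,0): S=5.4925. Δ = (V_up−V_dn)/(S_up−S_dn) = (0.0000−0.0000)/(7.2501−3.5701) = 0.0000. V = [p*·0.0000 + (1−p*)·0.0000]/1.22 = 0.0000. B = V − Δ·S = 0.0000.
(3,1): S=11.1540. Δ = (V_up−V_dn)/(S_up−S_dn) = (0.0000−0.0000)/(14.7233−7.2501) = 0.0000. V = [p*·0.0000 + (1−p*)·0.0000]/1.22 = 0.0000. B = V − Δ·S = 0.0000.
(3,2): S=22.6512. Δ = (V_up−V_dn)/(S_up−S_dn) = (29.8996−0.0000)/(29.8996−14.7233) = 1.9701. V = [p*·29.8996 + (1−p*)·0.0000]/1.22 = 20.8500. B = V − Δ·S = -23.7763.
(3,3): S=45.9994. Δ = (V_up−V_dn)/(S_up−S_dn) = (60.7192−29.8996)/(60.7192−29.8996) = 1.0000. V = [p*·60.7192 + (1−p*)·29.8996]/1.22 = 45.9994. B = V − Δ·S = 0.0000.
(2,0): S=8.4500. Δ = (V_up−V_dn)/(S_up−S_dn) = (0.0000−0.0000)/(11.1540−5.4925) = 0.0000. V = [p*·0.0000 + (1−p*)·0.0000]/1.22 = 0.0000. B = V − Δ·S = 0.0000.
(2,1): S=17.1600. Δ = (V_up−V_dn)/(S_up−S_dn) = (20.8500−0.0000)/(22.6512−11.1540) = 1.8135. V = [p*·20.8500 + (1−p*)·0.0000]/1.22 = 14.5394. B = V − Δ·S = -16.5800.
(2,2): S=34.8480. Δ = (V_up−V_dn)/(S_up−S_dn) = (45.9994−20.8500)/(45.9994−22.6512) = 1.0771. V = [p*·45.9994 + (1−p*)·20.8500]/1.22 = 34.6276. B = V − Δ·S = -2.9088.
(1,0): S=13.0000. Δ = (V_up−V_dn)/(S_up−S_dn) = (14.5394−0.0000)/(17.1600−8.4500) = 1.6693. V = [p*·14.5394 + (1−p*)·0.0000]/1.22 = 10.1388. B = V − Δ·S = -11.5618.
(1,1): S=26.4000. Δ = (V_up−V_dn)/(S_up−S_dn) = (34.6276−14.5394)/(34.8480−17.1600) = 1.1357. V = [p*·34.6276 + (1−p*)·14.5394]/1.22 = 25.9257. B = V − Δ·S = -4.0568.
(0,0): S=20.0000. Δ = (V_up−V_dn)/(S_up−S_dn) = (25.9257−10.1388)/(26.4000−13.0000) = 1.1781. V = [p*·25.9257 + (1−p*)·10.1388]/1.22 = 19.3192. B = V − Δ·S = -4.2434.
Check: Δ(0,0)·S0 + B(0,0) = 19.3192 = V0.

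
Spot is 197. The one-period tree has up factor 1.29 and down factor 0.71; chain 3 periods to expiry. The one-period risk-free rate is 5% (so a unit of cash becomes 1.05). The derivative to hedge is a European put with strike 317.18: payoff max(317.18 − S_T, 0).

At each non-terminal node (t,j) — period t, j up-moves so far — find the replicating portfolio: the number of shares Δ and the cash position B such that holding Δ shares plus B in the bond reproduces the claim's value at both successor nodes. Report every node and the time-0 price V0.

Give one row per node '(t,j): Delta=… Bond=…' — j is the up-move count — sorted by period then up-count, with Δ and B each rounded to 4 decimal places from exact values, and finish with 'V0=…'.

(0,0): Delta=-0.7116 Bond=235.5760
(1,0): Delta=-1.0000 Bond=287.6916
(1,1): Delta=-0.5996 Bond=218.8818
(2,0): Delta=-1.0000 Bond=302.0762
(2,1): Delta=-1.0000 Bond=302.0762
(2,2): Delta=-0.4440 Bond=178.8256
V0=95.3884

The replicating-portfolio and risk-neutral prices coincide; use p* = (1.05−0.71)/(1.29−0.71) = 0.5862 for the latter.
Terminal values V(3,·): V(3,0)=246.6715, V(3,1)=189.0731, V(3,2)=84.4223, V(3,3)=0.0000
Node (2,0) S=99.3077: V=(p*·189.0731+(1−p*)·246.6715)/1.05=202.7685; Δ=(189.0731−246.6715)/(128.1069−70.5085)=-1.0000; B=V−Δ·S=302.0762
Node (2,1) S=180.4323: V=(p*·84.4223+(1−p*)·189.0731)/1.05=121.6439; Δ=(84.4223−189.0731)/(232.7577−128.1069)=-1.0000; B=V−Δ·S=302.0762
Node (2,2) S=327.8277: V=(p*·0.0000+(1−p*)·84.4223)/1.05=33.2699; Δ=(0.0000−84.4223)/(422.8977−232.7577)=-0.4440; B=V−Δ·S=178.8256
Node (1,0) S=139.8700: V=(p*·121.6439+(1−p*)·202.7685)/1.05=147.8216; Δ=(121.6439−202.7685)/(180.4323−99.3077)=-1.0000; B=V−Δ·S=287.6916
Node (1,1) S=254.1300: V=(p*·33.2699+(1−p*)·121.6439)/1.05=66.5128; Δ=(33.2699−121.6439)/(327.8277−180.4323)=-0.5996; B=V−Δ·S=218.8818
Node (0,0) S=197.0000: V=(p*·66.5128+(1−p*)·147.8216)/1.05=95.3884; Δ=(66.5128−147.8216)/(254.1300−139.8700)=-0.7116; B=V−Δ·S=235.5760
The time-0 hedge costs 95.3884, which is the no-arbitrage price.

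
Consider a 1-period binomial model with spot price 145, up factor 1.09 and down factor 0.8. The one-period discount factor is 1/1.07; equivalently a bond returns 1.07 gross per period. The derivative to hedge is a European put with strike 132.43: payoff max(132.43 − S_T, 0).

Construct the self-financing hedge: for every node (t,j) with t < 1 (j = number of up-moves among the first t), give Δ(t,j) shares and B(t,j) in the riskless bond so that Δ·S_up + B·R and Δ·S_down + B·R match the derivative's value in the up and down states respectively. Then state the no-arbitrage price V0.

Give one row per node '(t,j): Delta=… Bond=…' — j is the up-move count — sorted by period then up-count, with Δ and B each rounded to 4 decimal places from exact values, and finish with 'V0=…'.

Since d<R<u, set p* = (R−d)/(u−d) = 0.9310; price each node as the discounted p*-expectation of its children.
At expiry t=1: V(1,0)=16.4300, V(1,1)=0.0000
(0,0): S=145.0000. Δ = (V_up−V_dn)/(S_up−S_dn) = (0.0000−16.4300)/(158.0500−116.0000) = -0.3907. V = [p*·0.0000 + (1−p*)·16.4300]/1.07 = 1.0590. B = V − Δ·S = 57.7141.
The time-0 hedge costs 1.0590, which is the no-arbitrage price.

(0,0): Delta=-0.3907 Bond=57.7141
V0=1.0590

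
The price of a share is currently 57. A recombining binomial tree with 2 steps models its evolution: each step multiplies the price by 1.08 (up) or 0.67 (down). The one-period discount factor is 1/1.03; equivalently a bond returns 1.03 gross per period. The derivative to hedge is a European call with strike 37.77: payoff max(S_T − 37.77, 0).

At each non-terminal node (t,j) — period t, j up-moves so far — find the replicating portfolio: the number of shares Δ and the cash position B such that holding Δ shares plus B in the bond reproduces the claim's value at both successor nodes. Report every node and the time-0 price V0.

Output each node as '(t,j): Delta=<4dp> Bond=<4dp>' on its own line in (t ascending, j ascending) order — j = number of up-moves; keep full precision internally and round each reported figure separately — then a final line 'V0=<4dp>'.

(0,0): Delta=0.9383 Bond=-31.9130
(1,0): Delta=0.2219 Bond=-5.5136
(1,1): Delta=1.0000 Bond=-36.6699
V0=21.5689

The replicating-portfolio and risk-neutral prices coincide; use p* = (1.03−0.67)/(1.08−0.67) = 0.8780 for the latter.
Terminal values V(2,·): V(2,0)=0.0000, V(2,1)=3.4752, V(2,2)=28.7148
Node (1,0) S=38.1900: V=(p*·3.4752+(1−p*)·0.0000)/1.03=2.9625; Δ=(3.4752−0.0000)/(41.2452−25.5873)=0.2219; B=V−Δ·S=-5.5136
Node (1,1) S=61.5600: V=(p*·28.7148+(1−p*)·3.4752)/1.03=24.8901; Δ=(28.7148−3.4752)/(66.4848−41.2452)=1.0000; B=V−Δ·S=-36.6699
Node (0,0) S=57.0000: V=(p*·24.8901+(1−p*)·2.9625)/1.03=21.5689; Δ=(24.8901−2.9625)/(61.5600−38.1900)=0.9383; B=V−Δ·S=-31.9130
Root portfolio cost Δ·57+B reproduces V0=21.5689.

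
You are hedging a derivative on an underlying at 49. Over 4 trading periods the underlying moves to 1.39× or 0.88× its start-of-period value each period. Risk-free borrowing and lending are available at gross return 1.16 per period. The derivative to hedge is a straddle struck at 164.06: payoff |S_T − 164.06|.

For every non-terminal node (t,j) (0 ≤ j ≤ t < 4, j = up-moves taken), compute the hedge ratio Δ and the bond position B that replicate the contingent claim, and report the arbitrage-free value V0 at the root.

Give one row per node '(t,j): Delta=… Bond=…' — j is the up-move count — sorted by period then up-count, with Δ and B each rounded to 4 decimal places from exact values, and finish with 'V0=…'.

No-arbitrage ⇒ martingale measure with p* = (R−d)/(u−d) = 0.5490.
Terminal values V(4,·): V(4,0)=134.6749, V(4,1)=117.6449, V(4,2)=90.7453, V(4,3)=48.2561, V(4,4)=18.8575
  t=3,j=0: stock 33.3921 → up 46.4151 (V=117.6449), down 29.3851 (V=134.6749). Price 108.0389; hedge Δ=-1.0000, bond B=141.4310.
  t=3,j=1: stock 52.7444 → up 73.3147 (V=90.7453), down 46.4151 (V=117.6449). Price 88.6867; hedge Δ=-1.0000, bond B=141.4310.
  t=3,j=2: stock 83.3122 → up 115.8039 (V=48.2561), down 73.3147 (V=90.7453). Price 58.1189; hedge Δ=-1.0000, bond B=141.4310.
  t=3,j=3: stock 131.5953 → up 182.9175 (V=18.8575), down 115.8039 (V=48.2561). Price 27.6859; hedge Δ=-0.4380, bond B=85.3303.
  t=2,j=0: stock 37.9456 → up 52.7444 (V=88.6867), down 33.3921 (V=108.0389). Price 83.9777; hedge Δ=-1.0000, bond B=121.9233.
  t=2,j=1: stock 59.9368 → up 83.3122 (V=58.1189), down 52.7444 (V=88.6867). Price 61.9865; hedge Δ=-1.0000, bond B=121.9233.
  t=2,j=2: stock 94.6729 → up 131.5953 (V=27.6859), down 83.3122 (V=58.1189). Price 35.6988; hedge Δ=-0.6303, bond B=95.3712.
  t=1,j=0: stock 43.1200 → up 59.9368 (V=61.9865), down 37.9456 (V=83.9777). Price 61.9863; hedge Δ=-1.0000, bond B=105.1063.
  t=1,j=1: stock 68.1100 → up 94.6729 (V=35.6988), down 59.9368 (V=61.9865). Price 40.9949; hedge Δ=-0.7568, bond B=92.5394.
  t=0,j=0: stock 49.0000 → up 68.1100 (V=40.9949), down 43.1200 (V=61.9863). Price 43.5014; hedge Δ=-0.8400, bond B=84.6610.
Each (Δ,B) replicates both successor values, so the strategy is self-financing and V0 is arbitrage-free.

(0,0): Delta=-0.8400 Bond=84.6610
(1,0): Delta=-1.0000 Bond=105.1063
(1,1): Delta=-0.7568 Bond=92.5394
(2,0): Delta=-1.0000 Bond=121.9233
(2,1): Delta=-1.0000 Bond=121.9233
(2,2): Delta=-0.6303 Bond=95.3712
(3,0): Delta=-1.0000 Bond=141.4310
(3,1): Delta=-1.0000 Bond=141.4310
(3,2): Delta=-1.0000 Bond=141.4310
(3,3): Delta=-0.4380 Bond=85.3303
V0=43.5014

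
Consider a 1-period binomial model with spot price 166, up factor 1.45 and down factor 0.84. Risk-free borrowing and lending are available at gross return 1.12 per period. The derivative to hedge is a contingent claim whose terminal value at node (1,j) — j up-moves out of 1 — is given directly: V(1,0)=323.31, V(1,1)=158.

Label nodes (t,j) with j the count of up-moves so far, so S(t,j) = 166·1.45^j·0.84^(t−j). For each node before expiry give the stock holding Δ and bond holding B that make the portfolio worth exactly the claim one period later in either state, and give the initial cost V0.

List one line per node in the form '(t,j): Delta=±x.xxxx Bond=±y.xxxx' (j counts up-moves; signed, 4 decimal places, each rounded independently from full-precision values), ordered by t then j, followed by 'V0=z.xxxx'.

(0,0): Delta=-1.6325 Bond=491.9196
V0=220.9196

Under the risk-neutral measure, an up-move has probability p* = (R−d)/(u−d) = 0.4590 and values discount at R = 1.12.
Payoff layer (t=1): V(1,0)=323.3100, V(1,1)=158.0000
Node (0,0) S=166.0000: V=(p*·158.0000+(1−p*)·323.3100)/1.12=220.9196; Δ=(158.0000−323.3100)/(240.7000−139.4400)=-1.6325; B=V−Δ·S=491.9196
Root portfolio cost Δ·166+B reproduces V0=220.9196.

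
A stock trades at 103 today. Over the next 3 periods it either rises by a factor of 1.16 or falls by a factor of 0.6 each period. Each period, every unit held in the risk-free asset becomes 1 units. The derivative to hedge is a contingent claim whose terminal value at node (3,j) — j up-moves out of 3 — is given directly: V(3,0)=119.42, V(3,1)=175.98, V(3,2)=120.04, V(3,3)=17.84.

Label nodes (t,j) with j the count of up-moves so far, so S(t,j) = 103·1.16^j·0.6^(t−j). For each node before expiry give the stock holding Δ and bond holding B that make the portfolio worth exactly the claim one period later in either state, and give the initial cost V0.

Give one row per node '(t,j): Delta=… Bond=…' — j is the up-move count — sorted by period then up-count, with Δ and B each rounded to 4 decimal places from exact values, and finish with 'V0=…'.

(0,0): Delta=-1.2198 Bond=218.2060
(1,0): Delta=-0.6876 Bond=185.3169
(1,1): Delta=-1.3299 Bond=231.3616
(2,0): Delta=2.7238 Bond=58.8200
(2,1): Delta=-1.3934 Bond=235.9157
(2,2): Delta=-1.3168 Bond=229.5400
V0=92.5661

Under the risk-neutral measure, an up-move has probability p* = (R−d)/(u−d) = 0.7143 and values discount at R = 1.
Terminal values V(3,·): V(3,0)=119.4200, V(3,1)=175.9800, V(3,2)=120.0400, V(3,3)=17.8400
(2,0): S=37.0800. Δ = (V_up−V_dn)/(S_up−S_dn) = (175.9800−119.4200)/(43.0128−22.2480) = 2.7238. V = [p*·175.9800 + (1−p*)·119.4200]/1 = 159.8200. B = V − Δ·S = 58.8200.
(2,1): S=71.6880. Δ = (V_up−V_dn)/(S_up−S_dn) = (120.0400−175.9800)/(83.1581−43.0128) = -1.3934. V = [p*·120.0400 + (1−p*)·175.9800]/1 = 136.0229. B = V − Δ·S = 235.9157.
(2,2): S=138.5968. Δ = (V_up−V_dn)/(S_up−S_dn) = (17.8400−120.0400)/(160.7723−83.1581) = -1.3168. V = [p*·17.8400 + (1−p*)·120.0400]/1 = 47.0400. B = V − Δ·S = 229.5400.
(1,0): S=61.8000. Δ = (V_up−V_dn)/(S_up−S_dn) = (136.0229−159.8200)/(71.6880−37.0800) = -0.6876. V = [p*·136.0229 + (1−p*)·159.8200]/1 = 142.8220. B = V − Δ·S = 185.3169.
(1,1): S=119.4800. Δ = (V_up−V_dn)/(S_up−S_dn) = (47.0400−136.0229)/(138.5968−71.6880) = -1.3299. V = [p*·47.0400 + (1−p*)·136.0229]/1 = 72.4637. B = V − Δ·S = 231.3616.
(0,0): S=103.0000. Δ = (V_up−V_dn)/(S_up−S_dn) = (72.4637−142.8220)/(119.4800−61.8000) = -1.2198. V = [p*·72.4637 + (1−p*)·142.8220]/1 = 92.5661. B = V − Δ·S = 218.2060.
The time-0 hedge costs 92.5661, which is the no-arbitrage price.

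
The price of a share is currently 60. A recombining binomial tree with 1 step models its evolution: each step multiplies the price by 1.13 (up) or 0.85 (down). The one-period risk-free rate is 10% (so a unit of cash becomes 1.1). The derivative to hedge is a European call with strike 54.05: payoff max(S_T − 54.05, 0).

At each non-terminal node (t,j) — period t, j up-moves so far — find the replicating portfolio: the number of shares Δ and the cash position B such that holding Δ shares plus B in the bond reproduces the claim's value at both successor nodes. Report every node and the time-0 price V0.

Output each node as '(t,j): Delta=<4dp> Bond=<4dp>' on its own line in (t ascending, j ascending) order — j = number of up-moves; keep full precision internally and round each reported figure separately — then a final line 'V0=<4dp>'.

Risk-neutral probability p* = (R−d)/(u−d) = (1.1−0.85)/(1.13−0.85) = 0.8929.
Payoff layer (t=1): V(1,0)=0.0000, V(1,1)=13.7500
Node (0,0) S=60.0000: V=(p*·13.7500+(1−p*)·0.0000)/1.1=11.1607; Δ=(13.7500−0.0000)/(67.8000−51.0000)=0.8185; B=V−Δ·S=-37.9464
The time-0 hedge costs 11.1607, which is the no-arbitrage price.

(0,0): Delta=0.8185 Bond=-37.9464
V0=11.1607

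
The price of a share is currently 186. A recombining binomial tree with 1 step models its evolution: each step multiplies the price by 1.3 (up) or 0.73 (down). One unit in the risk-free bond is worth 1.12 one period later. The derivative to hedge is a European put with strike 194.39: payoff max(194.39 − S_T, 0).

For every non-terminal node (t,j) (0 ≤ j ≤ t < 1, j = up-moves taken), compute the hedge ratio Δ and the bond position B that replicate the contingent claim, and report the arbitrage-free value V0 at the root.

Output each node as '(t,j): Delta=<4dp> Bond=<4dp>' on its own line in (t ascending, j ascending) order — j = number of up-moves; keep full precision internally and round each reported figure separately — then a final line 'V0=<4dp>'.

(0,0): Delta=-0.5528 Bond=119.3499
V0=16.5254

Risk-neutral probability p* = (R−d)/(u−d) = (1.12−0.73)/(1.3−0.73) = 0.6842.
At expiry t=1: V(1,0)=58.6100, V(1,1)=0.0000
  t=0,j=0: stock 186.0000 → up 241.8000 (V=0.0000), down 135.7800 (V=58.6100). Price 16.5254; hedge Δ=-0.5528, bond B=119.3499.
Check: Δ(0,0)·S0 + B(0,0) = 16.5254 = V0.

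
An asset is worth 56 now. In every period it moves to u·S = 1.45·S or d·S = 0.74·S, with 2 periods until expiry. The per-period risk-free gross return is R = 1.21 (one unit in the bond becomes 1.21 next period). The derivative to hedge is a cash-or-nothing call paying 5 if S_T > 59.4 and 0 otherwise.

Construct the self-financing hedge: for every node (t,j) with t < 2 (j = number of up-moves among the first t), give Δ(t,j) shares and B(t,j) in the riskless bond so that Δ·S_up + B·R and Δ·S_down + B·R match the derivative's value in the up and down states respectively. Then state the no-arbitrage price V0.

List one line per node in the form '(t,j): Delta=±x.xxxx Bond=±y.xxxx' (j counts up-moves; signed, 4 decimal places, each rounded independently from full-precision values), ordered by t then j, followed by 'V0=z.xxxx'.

No-arbitrage ⇒ martingale measure with p* = (R−d)/(u−d) = 0.6620.
At expiry t=2: V(2,0)=0.0000, V(2,1)=5.0000, V(2,2)=5.0000
Node (1,0) S=41.4400: V=(p*·5.0000+(1−p*)·0.0000)/1.21=2.7354; Δ=(5.0000−0.0000)/(60.0880−30.6656)=0.1699; B=V−Δ·S=-4.3068
Node (1,1) S=81.2000: V=(p*·5.0000+(1−p*)·5.0000)/1.21=4.1322; Δ=(5.0000−5.0000)/(117.7400−60.0880)=0.0000; B=V−Δ·S=4.1322
Node (0,0) S=56.0000: V=(p*·4.1322+(1−p*)·2.7354)/1.21=3.0249; Δ=(4.1322−2.7354)/(81.2000−41.4400)=0.0351; B=V−Δ·S=1.0575
Self-financing check: at every node Δ·S+B equals the discounted successor values.

(0,0): Delta=0.0351 Bond=1.0575
(1,0): Delta=0.1699 Bond=-4.3068
(1,1): Delta=0.0000 Bond=4.1322
V0=3.0249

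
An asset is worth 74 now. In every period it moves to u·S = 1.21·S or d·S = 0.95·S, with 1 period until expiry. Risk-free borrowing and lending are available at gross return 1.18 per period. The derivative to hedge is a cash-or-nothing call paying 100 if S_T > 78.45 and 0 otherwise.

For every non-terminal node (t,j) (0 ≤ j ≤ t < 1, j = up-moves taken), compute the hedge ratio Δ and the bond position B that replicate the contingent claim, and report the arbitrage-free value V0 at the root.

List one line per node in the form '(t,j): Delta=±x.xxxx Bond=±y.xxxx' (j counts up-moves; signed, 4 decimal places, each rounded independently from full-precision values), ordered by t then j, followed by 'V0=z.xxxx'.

(0,0): Delta=5.1975 Bond=-309.6480
V0=74.9674

Risk-neutral probability p* = (R−d)/(u−d) = (1.18−0.95)/(1.21−0.95) = 0.8846.
Payoff layer (t=1): V(1,0)=0.0000, V(1,1)=100.0000
  t=0,j=0: stock 74.0000 → up 89.5400 (V=100.0000), down 70.3000 (V=0.0000). Price 74.9674; hedge Δ=5.1975, bond B=-309.6480.
Each (Δ,B) replicates both successor values, so the strategy is self-financing and V0 is arbitrage-free.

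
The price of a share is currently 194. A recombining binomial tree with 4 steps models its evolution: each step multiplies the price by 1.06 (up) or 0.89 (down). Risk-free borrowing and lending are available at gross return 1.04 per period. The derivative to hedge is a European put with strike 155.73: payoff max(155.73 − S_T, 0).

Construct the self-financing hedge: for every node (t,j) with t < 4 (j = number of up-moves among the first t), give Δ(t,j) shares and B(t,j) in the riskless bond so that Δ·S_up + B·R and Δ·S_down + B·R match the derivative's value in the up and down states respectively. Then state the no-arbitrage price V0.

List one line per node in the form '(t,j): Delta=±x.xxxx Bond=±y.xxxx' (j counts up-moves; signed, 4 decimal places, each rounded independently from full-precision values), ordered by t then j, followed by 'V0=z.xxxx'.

(0,0): Delta=-0.0116 Bond=2.3180
(1,0): Delta=-0.0805 Bond=14.2993
(1,1): Delta=-0.0039 Bond=0.8255
(2,0): Delta=-0.4501 Bond=71.6723
(2,1): Delta=-0.0391 Bond=7.2978
(2,2): Delta=0.0000 Bond=0.0000
(3,0): Delta=-1.0000 Bond=149.7404
(3,1): Delta=-0.3886 Bond=64.5124
(3,2): Delta=0.0000 Bond=0.0000
(3,3): Delta=0.0000 Bond=0.0000
V0=0.0584

Under the risk-neutral measure, an up-move has probability p* = (R−d)/(u−d) = 0.8824 and values discount at R = 1.04.
At expiry t=4: V(4,0)=34.0101, V(4,1)=10.7602, V(4,2)=0.0000, V(4,3)=0.0000, V(4,4)=0.0000
  t=3,j=0: stock 136.7640 → up 144.9698 (V=10.7602), down 121.7199 (V=34.0101). Price 12.9764; hedge Δ=-1.0000, bond B=149.7404.
  t=3,j=1: stock 162.8874 → up 172.6607 (V=0.0000), down 144.9698 (V=10.7602). Price 1.2172; hedge Δ=-0.3886, bond B=64.5124.
  t=3,j=2: stock 194.0008 → up 205.6408 (V=0.0000), down 172.6607 (V=0.0000). Price 0.0000; hedge Δ=0.0000, bond B=0.0000.
  t=3,j=3: stock 231.0571 → up 244.9205 (V=0.0000), down 205.6408 (V=0.0000). Price 0.0000; hedge Δ=0.0000, bond B=0.0000.
  t=2,j=0: stock 153.6674 → up 162.8874 (V=1.2172), down 136.7640 (V=12.9764). Price 2.5006; hedge Δ=-0.4501, bond B=71.6723.
  t=2,j=1: stock 183.0196 → up 194.0008 (V=0.0000), down 162.8874 (V=1.2172). Price 0.1377; hedge Δ=-0.0391, bond B=7.2978.
  t=2,j=2: stock 217.9784 → up 231.0571 (V=0.0000), down 194.0008 (V=0.0000). Price 0.0000; hedge Δ=0.0000, bond B=0.0000.
  t=1,j=0: stock 172.6600 → up 183.0196 (V=0.1377), down 153.6674 (V=2.5006). Price 0.3997; hedge Δ=-0.0805, bond B=14.2993.
  t=1,j=1: stock 205.6400 → up 217.9784 (V=0.0000), down 183.0196 (V=0.1377). Price 0.0156; hedge Δ=-0.0039, bond B=0.8255.
  t=0,j=0: stock 194.0000 → up 205.6400 (V=0.0156), down 172.6600 (V=0.3997). Price 0.0584; hedge Δ=-0.0116, bond B=2.3180.
The time-0 hedge costs 0.0584, which is the no-arbitrage price.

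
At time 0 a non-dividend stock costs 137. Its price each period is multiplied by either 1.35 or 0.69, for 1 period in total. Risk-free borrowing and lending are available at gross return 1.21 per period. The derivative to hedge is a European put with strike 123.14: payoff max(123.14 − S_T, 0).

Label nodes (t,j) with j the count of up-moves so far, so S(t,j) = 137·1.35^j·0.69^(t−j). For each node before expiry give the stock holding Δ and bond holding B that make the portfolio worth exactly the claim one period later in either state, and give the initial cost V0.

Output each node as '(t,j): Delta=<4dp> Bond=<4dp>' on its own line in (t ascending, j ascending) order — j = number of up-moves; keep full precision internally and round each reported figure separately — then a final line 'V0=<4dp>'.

Since d<R<u, set p* = (R−d)/(u−d) = 0.7879; price each node as the discounted p*-expectation of its children.
Terminal values V(1,·): V(1,0)=28.6100, V(1,1)=0.0000
Node (0,0) S=137.0000: V=(p*·0.0000+(1−p*)·28.6100)/1.21=5.0155; Δ=(0.0000−28.6100)/(184.9500−94.5300)=-0.3164; B=V−Δ·S=48.3640
Check: Δ(0,0)·S0 + B(0,0) = 5.0155 = V0.

(0,0): Delta=-0.3164 Bond=48.3640
V0=5.0155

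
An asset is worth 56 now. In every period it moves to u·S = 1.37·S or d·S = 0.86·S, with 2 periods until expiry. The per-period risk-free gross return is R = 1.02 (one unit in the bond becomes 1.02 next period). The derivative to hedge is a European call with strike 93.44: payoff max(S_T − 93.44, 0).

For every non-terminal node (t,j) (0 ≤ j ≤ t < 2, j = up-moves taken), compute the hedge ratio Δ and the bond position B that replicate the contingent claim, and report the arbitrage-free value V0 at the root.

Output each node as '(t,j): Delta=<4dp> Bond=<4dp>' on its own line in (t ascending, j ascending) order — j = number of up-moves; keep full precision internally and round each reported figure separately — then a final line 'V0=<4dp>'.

(0,0): Delta=0.1256 Bond=-5.9322
(1,0): Delta=0.0000 Bond=0.0000
(1,1): Delta=0.2982 Bond=-19.2870
V0=1.1037

Under the risk-neutral measure, an up-move has probability p* = (R−d)/(u−d) = 0.3137 and values discount at R = 1.02.
Terminal values V(2,·): V(2,0)=0.0000, V(2,1)=0.0000, V(2,2)=11.6664
(1,0): S=48.1600. Δ = (V_up−V_dn)/(S_up−S_dn) = (0.0000−0.0000)/(65.9792−41.4176) = 0.0000. V = [p*·0.0000 + (1−p*)·0.0000]/1.02 = 0.0000. B = V − Δ·S = 0.0000.
(1,1): S=76.7200. Δ = (V_up−V_dn)/(S_up−S_dn) = (11.6664−0.0000)/(105.1064−65.9792) = 0.2982. V = [p*·11.6664 + (1−p*)·0.0000]/1.02 = 3.5883. B = V − Δ·S = -19.2870.
(0,0): S=56.0000. Δ = (V_up−V_dn)/(S_up−S_dn) = (3.5883−0.0000)/(76.7200−48.1600) = 0.1256. V = [p*·3.5883 + (1−p*)·0.0000]/1.02 = 1.1037. B = V − Δ·S = -5.9322.
Check: Δ(0,0)·S0 + B(0,0) = 1.1037 = V0.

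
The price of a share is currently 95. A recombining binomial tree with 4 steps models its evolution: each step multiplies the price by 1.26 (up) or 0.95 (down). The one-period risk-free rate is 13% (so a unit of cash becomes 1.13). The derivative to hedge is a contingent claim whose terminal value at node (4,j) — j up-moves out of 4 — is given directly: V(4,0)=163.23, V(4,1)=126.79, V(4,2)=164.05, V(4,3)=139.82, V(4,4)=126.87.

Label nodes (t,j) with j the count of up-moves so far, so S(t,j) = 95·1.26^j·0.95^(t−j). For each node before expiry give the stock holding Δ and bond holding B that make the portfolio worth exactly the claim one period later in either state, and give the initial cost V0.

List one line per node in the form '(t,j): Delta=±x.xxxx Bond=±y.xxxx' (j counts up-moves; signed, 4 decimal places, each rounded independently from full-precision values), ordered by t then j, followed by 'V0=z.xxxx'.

The replicating-portfolio and risk-neutral prices coincide; use p* = (1.13−0.95)/(1.26−0.95) = 0.5806 for the latter.
Terminal values V(4,·): V(4,0)=163.2300, V(4,1)=126.7900, V(4,2)=164.0500, V(4,3)=139.8200, V(4,4)=126.8700
(3,0): S=81.4506. Δ = (V_up−V_dn)/(S_up−S_dn) = (126.7900−163.2300)/(102.6278−77.3781) = -1.4432. V = [p*·126.7900 + (1−p*)·163.2300]/1.13 = 125.7268. B = V − Δ·S = 243.2752.
(3,1): S=108.0293. Δ = (V_up−V_dn)/(S_up−S_dn) = (164.0500−126.7900)/(136.1169−102.6278) = 1.1126. V = [p*·164.0500 + (1−p*)·126.7900]/1.13 = 131.3494. B = V − Δ·S = 11.1559.
(3,2): S=143.2809. Δ = (V_up−V_dn)/(S_up−S_dn) = (139.8200−164.0500)/(180.5339−136.1169) = -0.5455. V = [p*·139.8200 + (1−p*)·164.0500]/1.13 = 132.7265. B = V − Δ·S = 210.8878.
(3,3): S=190.0357. Δ = (V_up−V_dn)/(S_up−S_dn) = (126.8700−139.8200)/(239.4450−180.5339) = -0.2198. V = [p*·126.8700 + (1−p*)·139.8200]/1.13 = 117.0802. B = V − Δ·S = 158.8544.
(2,0): S=85.7375. Δ = (V_up−V_dn)/(S_up−S_dn) = (131.3494−125.7268)/(108.0292−81.4506) = 0.2115. V = [p*·131.3494 + (1−p*)·125.7268]/1.13 = 114.1518. B = V − Δ·S = 96.0144.
(2,1): S=113.7150. Δ = (V_up−V_dn)/(S_up−S_dn) = (132.7265−131.3494)/(143.2809−108.0293) = 0.0391. V = [p*·132.7265 + (1−p*)·131.3494]/1.13 = 116.9460. B = V − Δ·S = 112.5038.
(2,2): S=150.8220. Δ = (V_up−V_dn)/(S_up−S_dn) = (117.0802−132.7265)/(190.0357−143.2809) = -0.3346. V = [p*·117.0802 + (1−p*)·132.7265]/1.13 = 109.4173. B = V − Δ·S = 159.8893.
(1,0): S=90.2500. Δ = (V_up−V_dn)/(S_up−S_dn) = (116.9460−114.1518)/(113.7150−85.7375) = 0.0999. V = [p*·116.9460 + (1−p*)·114.1518]/1.13 = 102.4551. B = V − Δ·S = 93.4415.
(1,1): S=119.7000. Δ = (V_up−V_dn)/(S_up−S_dn) = (109.4173−116.9460)/(150.8220−113.7150) = -0.2029. V = [p*·109.4173 + (1−p*)·116.9460]/1.13 = 99.6235. B = V − Δ·S = 123.9097.
(0,0): S=95.0000. Δ = (V_up−V_dn)/(S_up−S_dn) = (99.6235−102.4551)/(119.7000−90.2500) = -0.0962. V = [p*·99.6235 + (1−p*)·102.4551]/1.13 = 89.2132. B = V − Δ·S = 98.3475.
The time-0 hedge costs 89.2132, which is the no-arbitrage price.

(0,0): Delta=-0.0962 Bond=98.3475
(1,0): Delta=0.0999 Bond=93.4415
(1,1): Delta=-0.2029 Bond=123.9097
(2,0): Delta=0.2115 Bond=96.0144
(2,1): Delta=0.0391 Bond=112.5038
(2,2): Delta=-0.3346 Bond=159.8893
(3,0): Delta=-1.4432 Bond=243.2752
(3,1): Delta=1.1126 Bond=11.1559
(3,2): Delta=-0.5455 Bond=210.8878
(3,3): Delta=-0.2198 Bond=158.8544
V0=89.2132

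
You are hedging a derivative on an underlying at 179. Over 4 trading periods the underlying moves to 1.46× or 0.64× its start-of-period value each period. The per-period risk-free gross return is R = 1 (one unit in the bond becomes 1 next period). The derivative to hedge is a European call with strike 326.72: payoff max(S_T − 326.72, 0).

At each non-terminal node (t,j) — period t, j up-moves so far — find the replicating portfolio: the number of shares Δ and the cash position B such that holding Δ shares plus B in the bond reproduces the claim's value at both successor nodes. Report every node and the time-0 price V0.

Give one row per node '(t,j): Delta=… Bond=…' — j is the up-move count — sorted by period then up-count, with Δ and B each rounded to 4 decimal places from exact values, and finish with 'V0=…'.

Risk-neutral probability p* = (R−d)/(u−d) = (1−0.64)/(1.46−0.64) = 0.4390.
Terminal payoffs: V(4,0)=0.0000, V(4,1)=0.0000, V(4,2)=0.0000, V(4,3)=29.8063, V(4,4)=486.6056
  t=3,j=0: stock 46.9238 → up 68.5087 (V=0.0000), down 30.0312 (V=0.0000). Price 0.0000; hedge Δ=0.0000, bond B=0.0000.
  t=3,j=1: stock 107.0449 → up 156.2855 (V=0.0000), down 68.5087 (V=0.0000). Price 0.0000; hedge Δ=0.0000, bond B=0.0000.
  t=3,j=2: stock 244.1961 → up 356.5263 (V=29.8063), down 156.2855 (V=0.0000). Price 13.0857; hedge Δ=0.1489, bond B=-23.2635.
  t=3,j=3: stock 557.0723 → up 813.3256 (V=486.6056), down 356.5263 (V=29.8063). Price 230.3523; hedge Δ=1.0000, bond B=-326.7200.
  t=2,j=0: stock 73.3184 → up 107.0449 (V=0.0000), down 46.9238 (V=0.0000). Price 0.0000; hedge Δ=0.0000, bond B=0.0000.
  t=2,j=1: stock 167.2576 → up 244.1961 (V=13.0857), down 107.0449 (V=0.0000). Price 5.7449; hedge Δ=0.0954, bond B=-10.2132.
  t=2,j=2: stock 381.5564 → up 557.0723 (V=230.3523), down 244.1961 (V=13.0857). Price 108.4711; hedge Δ=0.6944, bond B=-156.4883.
  t=1,j=0: stock 114.5600 → up 167.2576 (V=5.7449), down 73.3184 (V=0.0000). Price 2.5222; hedge Δ=0.0612, bond B=-4.4839.
  t=1,j=1: stock 261.3400 → up 381.5564 (V=108.4711), down 167.2576 (V=5.7449). Price 50.8442; hedge Δ=0.4794, bond B=-74.4315.
  t=0,j=0: stock 179.0000 → up 261.3400 (V=50.8442), down 114.5600 (V=2.5222). Price 23.7367; hedge Δ=0.3292, bond B=-35.1926.
The time-0 hedge costs 23.7367, which is the no-arbitrage price.

(0,0): Delta=0.3292 Bond=-35.1926
(1,0): Delta=0.0612 Bond=-4.4839
(1,1): Delta=0.4794 Bond=-74.4315
(2,0): Delta=0.0000 Bond=0.0000
(2,1): Delta=0.0954 Bond=-10.2132
(2,2): Delta=0.6944 Bond=-156.4883
(3,0): Delta=0.0000 Bond=0.0000
(3,1): Delta=0.0000 Bond=0.0000
(3,2): Delta=0.1489 Bond=-23.2635
(3,3): Delta=1.0000 Bond=-326.7200
V0=23.7367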